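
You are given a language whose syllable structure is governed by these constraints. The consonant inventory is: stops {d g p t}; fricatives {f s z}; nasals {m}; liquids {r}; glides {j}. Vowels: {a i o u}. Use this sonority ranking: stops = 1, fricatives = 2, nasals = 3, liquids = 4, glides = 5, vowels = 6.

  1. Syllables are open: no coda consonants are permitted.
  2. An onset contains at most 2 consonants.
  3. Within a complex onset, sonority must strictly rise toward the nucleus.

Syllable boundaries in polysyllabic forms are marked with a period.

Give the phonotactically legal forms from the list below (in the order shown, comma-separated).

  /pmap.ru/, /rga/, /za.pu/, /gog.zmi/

/za.pu/

/pmap.ru/ — violates constraint 1: syllable 1 coda /p/ has 1 consonant (> 0) → phonotactically illegal
/rga/ — violates constraint 3: syllable 1 onset /rg/: /r/ (liquid, 4) → /g/ (stop, 1) does not rise → phonotactically illegal
/za.pu/ — σ1 onset /z/, coda /∅/ ok; σ2 onset /p/, coda /∅/ ok → phonotactically legal
/gog.zmi/ — violates constraint 1: syllable 1 coda /g/ has 1 consonant (> 0) → phonotactically illegal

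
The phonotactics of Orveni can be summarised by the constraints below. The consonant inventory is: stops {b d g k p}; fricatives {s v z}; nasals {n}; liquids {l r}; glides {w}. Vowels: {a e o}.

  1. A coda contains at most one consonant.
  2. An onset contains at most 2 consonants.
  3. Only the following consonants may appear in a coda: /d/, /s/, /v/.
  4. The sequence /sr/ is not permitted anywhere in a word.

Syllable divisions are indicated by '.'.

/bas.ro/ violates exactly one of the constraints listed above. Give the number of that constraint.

4

/bas.ro/: contains banned sequence /sr/.
This is a violation of constraint 4: "The sequence /sr/ is not permitted anywhere in a word."
The remaining constraints (1, 2, 3) are satisfied.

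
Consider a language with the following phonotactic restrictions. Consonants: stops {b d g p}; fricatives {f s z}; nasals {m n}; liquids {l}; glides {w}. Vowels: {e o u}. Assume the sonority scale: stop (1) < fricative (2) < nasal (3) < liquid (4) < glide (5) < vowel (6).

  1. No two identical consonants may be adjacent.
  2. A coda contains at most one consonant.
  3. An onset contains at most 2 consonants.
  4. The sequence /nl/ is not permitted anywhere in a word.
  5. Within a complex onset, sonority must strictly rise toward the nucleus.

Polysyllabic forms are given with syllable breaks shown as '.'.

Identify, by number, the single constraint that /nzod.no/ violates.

5

/nzod.no/: syllable 1 onset /nz/: /n/ (nasal, 3) → /z/ (fricative, 2) does not rise.
This is a violation of constraint 5: "Within a complex onset, sonority must strictly rise toward the nucleus."
The remaining constraints (1, 2, 3, 4) are satisfied.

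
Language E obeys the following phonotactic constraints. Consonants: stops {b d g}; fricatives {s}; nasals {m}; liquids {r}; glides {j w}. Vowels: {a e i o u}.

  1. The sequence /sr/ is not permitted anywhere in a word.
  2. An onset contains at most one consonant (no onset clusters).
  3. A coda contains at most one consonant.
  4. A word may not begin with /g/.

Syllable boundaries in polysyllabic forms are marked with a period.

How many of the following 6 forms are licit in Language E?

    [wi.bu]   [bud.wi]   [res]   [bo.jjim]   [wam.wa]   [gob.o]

4

[wi.bu] — σ1 onset /w/, coda /∅/ ok; σ2 onset /b/, coda /∅/ ok → licit
[bud.wi] — σ1 onset /b/, coda /d/ ok; σ2 onset /w/, coda /∅/ ok → licit
[res] — σ1 onset /r/, coda /s/ ok → licit
[bo.jjim] — violates constraint 2: syllable 2 onset /jj/ has 2 consonants (> 1) → illicit
[wam.wa] — σ1 onset /w/, coda /m/ ok; σ2 onset /w/, coda /∅/ ok → licit
[gob.o] — violates constraint 4: word begins with /g/ → illicit
Licit: [wi.bu], [bud.wi], [res], [wam.wa] → 4.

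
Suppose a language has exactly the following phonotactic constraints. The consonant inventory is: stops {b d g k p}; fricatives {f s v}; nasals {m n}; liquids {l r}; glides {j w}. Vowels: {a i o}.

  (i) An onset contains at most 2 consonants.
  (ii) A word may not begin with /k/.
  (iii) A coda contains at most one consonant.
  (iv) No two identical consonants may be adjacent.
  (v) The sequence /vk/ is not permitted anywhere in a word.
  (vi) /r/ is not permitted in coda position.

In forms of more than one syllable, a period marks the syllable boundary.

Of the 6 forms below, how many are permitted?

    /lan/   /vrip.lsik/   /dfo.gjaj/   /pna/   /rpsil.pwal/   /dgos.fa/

5

/lan/ — σ1 onset /l/, coda /n/ ok → permitted
/vrip.lsik/ — σ1 onset /vr/ (2C), coda /p/ ok; σ2 onset /ls/ (2C), coda /k/ ok → permitted
/dfo.gjaj/ — σ1 onset /df/ (2C), coda /∅/ ok; σ2 onset /gj/ (2C), coda /j/ ok → permitted
/pna/ — σ1 onset /pn/ (2C), coda /∅/ ok → permitted
/rpsil.pwal/ — violates constraint (i): syllable 1 onset /rps/ has 3 consonants (> 2) → not permitted
/dgos.fa/ — σ1 onset /dg/ (2C), coda /s/ ok; σ2 onset /f/, coda /∅/ ok → permitted
Permitted: /lan/, /vrip.lsik/, /dfo.gjaj/, /pna/, /dgos.fa/ → 5.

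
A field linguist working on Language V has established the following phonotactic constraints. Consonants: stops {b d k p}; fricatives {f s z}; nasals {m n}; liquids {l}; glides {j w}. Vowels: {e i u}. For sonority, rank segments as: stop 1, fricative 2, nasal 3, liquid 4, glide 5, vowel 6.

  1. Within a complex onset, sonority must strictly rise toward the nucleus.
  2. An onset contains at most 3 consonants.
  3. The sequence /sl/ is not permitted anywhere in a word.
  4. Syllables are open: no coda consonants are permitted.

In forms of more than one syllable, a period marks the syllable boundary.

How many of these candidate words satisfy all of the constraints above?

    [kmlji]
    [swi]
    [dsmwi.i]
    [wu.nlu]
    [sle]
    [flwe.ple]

[kmlji] — violates constraint 2: syllable 1 onset /kmlj/ has 4 consonants (> 3) → ill-formed
[swi] — σ1 onset /sw/ (2→5 rises), coda /∅/ ok → well-formed
[dsmwi.i] — violates constraint 2: syllable 1 onset /dsmw/ has 4 consonants (> 3) → ill-formed
[wu.nlu] — σ1 onset /w/, coda /∅/ ok; σ2 onset /nl/ (3→4 rises), coda /∅/ ok → well-formed
[sle] — violates constraint 3: contains banned sequence /sl/ → ill-formed
[flwe.ple] — σ1 onset /flw/ (2→4→5 rises), coda /∅/ ok; σ2 onset /pl/ (1→4 rises), coda /∅/ ok → well-formed
Well-formed: [swi], [wu.nlu], [flwe.ple] → 3.

3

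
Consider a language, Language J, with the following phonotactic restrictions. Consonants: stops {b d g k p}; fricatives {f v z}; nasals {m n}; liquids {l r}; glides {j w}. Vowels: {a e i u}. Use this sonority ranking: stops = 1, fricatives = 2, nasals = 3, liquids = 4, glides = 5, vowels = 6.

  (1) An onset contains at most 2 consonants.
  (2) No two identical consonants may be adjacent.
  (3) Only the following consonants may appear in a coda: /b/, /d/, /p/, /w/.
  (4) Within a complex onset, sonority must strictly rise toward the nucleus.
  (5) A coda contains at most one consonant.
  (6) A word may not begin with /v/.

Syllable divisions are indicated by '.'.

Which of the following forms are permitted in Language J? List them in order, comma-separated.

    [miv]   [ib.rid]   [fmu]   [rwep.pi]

[ib.rid], [fmu]

[miv] — violates constraint 3: syllable 1 coda contains /v/, which is not a licensed coda consonant → not permitted
[ib.rid] — σ1 onset /∅/, coda /b/ ok; σ2 onset /r/, coda /d/ ok → permitted
[fmu] — σ1 onset /fm/ (2→3 rises), coda /∅/ ok → permitted
[rwep.pi] — violates constraint 2: adjacent identical consonants /pp/ → not permitted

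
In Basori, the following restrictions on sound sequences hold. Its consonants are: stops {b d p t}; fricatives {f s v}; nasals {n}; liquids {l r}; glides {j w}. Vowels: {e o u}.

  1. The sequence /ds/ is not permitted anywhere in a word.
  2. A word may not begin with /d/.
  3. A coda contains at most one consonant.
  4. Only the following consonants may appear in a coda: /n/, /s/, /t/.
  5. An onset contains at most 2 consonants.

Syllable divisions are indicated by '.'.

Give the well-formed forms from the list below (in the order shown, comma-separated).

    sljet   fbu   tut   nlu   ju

fbu, tut, nlu, ju

sljet — violates constraint 5: syllable 1 onset /slj/ has 3 consonants (> 2) → ill-formed
fbu — σ1 onset /fb/ (2C), coda /∅/ ok → well-formed
tut — σ1 onset /t/, coda /t/ ok → well-formed
nlu — σ1 onset /nl/ (2C), coda /∅/ ok → well-formed
ju — σ1 onset /j/, coda /∅/ ok → well-formed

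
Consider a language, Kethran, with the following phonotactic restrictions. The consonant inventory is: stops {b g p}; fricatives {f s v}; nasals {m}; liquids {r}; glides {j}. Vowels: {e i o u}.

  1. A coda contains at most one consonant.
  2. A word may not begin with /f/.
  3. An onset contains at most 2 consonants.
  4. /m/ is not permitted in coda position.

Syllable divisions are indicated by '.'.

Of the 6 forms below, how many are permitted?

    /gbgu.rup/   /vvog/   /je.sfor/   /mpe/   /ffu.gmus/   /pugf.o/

/gbgu.rup/ — violates constraint 3: syllable 1 onset /gbg/ has 3 consonants (> 2) → not permitted
/vvog/ — σ1 onset /vv/ (2C), coda /g/ ok → permitted
/je.sfor/ — σ1 onset /j/, coda /∅/ ok; σ2 onset /sf/ (2C), coda /r/ ok → permitted
/mpe/ — σ1 onset /mp/ (2C), coda /∅/ ok → permitted
/ffu.gmus/ — violates constraint 2: word begins with /f/ → not permitted
/pugf.o/ — violates constraint 1: syllable 1 coda /gf/ has 2 consonants (> 1) → not permitted
Permitted: /vvog/, /je.sfor/, /mpe/ → 3.

3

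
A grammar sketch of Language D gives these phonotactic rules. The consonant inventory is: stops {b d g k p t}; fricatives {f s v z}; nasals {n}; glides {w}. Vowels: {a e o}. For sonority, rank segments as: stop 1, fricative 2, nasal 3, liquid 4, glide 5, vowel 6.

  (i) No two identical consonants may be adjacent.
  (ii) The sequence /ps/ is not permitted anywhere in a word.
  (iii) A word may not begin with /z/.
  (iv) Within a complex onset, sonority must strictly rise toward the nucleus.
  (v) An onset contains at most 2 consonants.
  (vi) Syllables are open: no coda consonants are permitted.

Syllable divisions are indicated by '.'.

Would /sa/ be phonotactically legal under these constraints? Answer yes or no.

/sa/ — σ1 onset /s/, coda /∅/ ok → phonotactically legal

yes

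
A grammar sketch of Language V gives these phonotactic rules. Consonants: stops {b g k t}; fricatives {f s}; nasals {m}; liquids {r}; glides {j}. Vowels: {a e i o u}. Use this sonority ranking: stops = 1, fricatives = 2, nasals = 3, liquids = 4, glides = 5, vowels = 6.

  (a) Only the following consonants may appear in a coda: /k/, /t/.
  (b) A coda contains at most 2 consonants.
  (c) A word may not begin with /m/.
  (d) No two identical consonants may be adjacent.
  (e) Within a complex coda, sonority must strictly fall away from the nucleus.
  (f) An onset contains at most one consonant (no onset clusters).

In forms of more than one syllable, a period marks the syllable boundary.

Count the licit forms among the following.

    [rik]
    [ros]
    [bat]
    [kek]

3

[rik] — σ1 onset /r/, coda /k/ ok → licit
[ros] — violates constraint (a): syllable 1 coda contains /s/, which is not a licensed coda consonant → illicit
[bat] — σ1 onset /b/, coda /t/ ok → licit
[kek] — σ1 onset /k/, coda /k/ ok → licit
Licit: [rik], [bat], [kek] → 3.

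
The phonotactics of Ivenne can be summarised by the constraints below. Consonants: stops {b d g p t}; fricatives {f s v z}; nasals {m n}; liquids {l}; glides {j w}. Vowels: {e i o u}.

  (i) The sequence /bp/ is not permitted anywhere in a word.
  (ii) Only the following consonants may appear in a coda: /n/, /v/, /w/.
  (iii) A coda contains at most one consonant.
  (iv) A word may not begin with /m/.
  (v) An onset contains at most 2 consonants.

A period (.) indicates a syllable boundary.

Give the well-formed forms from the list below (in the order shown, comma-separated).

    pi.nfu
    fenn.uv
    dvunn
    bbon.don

pi.nfu — σ1 onset /p/, coda /∅/ ok; σ2 onset /nf/ (2C), coda /∅/ ok → well-formed
fenn.uv — violates constraint (iii): syllable 1 coda /nn/ has 2 consonants (> 1) → ill-formed
dvunn — violates constraint (iii): syllable 1 coda /nn/ has 2 consonants (> 1) → ill-formed
bbon.don — σ1 onset /bb/ (2C), coda /n/ ok; σ2 onset /d/, coda /n/ ok → well-formed

pi.nfu, bbon.don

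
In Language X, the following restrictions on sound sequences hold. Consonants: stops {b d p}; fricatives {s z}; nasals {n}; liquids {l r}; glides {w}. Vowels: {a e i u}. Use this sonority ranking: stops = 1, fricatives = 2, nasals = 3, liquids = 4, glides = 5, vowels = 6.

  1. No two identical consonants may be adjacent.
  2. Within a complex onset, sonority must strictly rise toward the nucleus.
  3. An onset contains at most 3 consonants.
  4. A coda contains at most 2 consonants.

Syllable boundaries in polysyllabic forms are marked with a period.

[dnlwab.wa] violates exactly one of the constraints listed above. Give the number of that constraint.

[dnlwab.wa]: syllable 1 onset /dnlw/ has 4 consonants (> 3).
This is a violation of constraint 3: "An onset contains at most 3 consonants."
The remaining constraints (1, 2, 4) are satisfied.

3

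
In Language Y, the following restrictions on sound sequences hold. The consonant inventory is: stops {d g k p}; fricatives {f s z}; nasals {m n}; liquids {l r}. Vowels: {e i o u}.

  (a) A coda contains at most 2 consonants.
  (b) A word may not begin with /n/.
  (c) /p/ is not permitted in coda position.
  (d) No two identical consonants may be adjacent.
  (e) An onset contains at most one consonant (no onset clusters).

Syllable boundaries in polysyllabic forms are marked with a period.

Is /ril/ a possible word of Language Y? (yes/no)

yes

/ril/ — σ1 onset /r/, coda /l/ ok → permitted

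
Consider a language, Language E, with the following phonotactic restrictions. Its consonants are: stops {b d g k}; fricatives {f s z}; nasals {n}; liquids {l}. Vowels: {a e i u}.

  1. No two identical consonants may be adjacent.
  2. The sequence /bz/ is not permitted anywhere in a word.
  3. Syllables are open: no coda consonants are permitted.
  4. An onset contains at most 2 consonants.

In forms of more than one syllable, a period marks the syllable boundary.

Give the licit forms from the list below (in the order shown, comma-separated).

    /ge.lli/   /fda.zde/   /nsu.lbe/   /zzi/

/fda.zde/, /nsu.lbe/

/ge.lli/ — violates constraint 1: adjacent identical consonants /ll/ → illicit
/fda.zde/ — σ1 onset /fd/ (2C), coda /∅/ ok; σ2 onset /zd/ (2C), coda /∅/ ok → licit
/nsu.lbe/ — σ1 onset /ns/ (2C), coda /∅/ ok; σ2 onset /lb/ (2C), coda /∅/ ok → licit
/zzi/ — violates constraint 1: adjacent identical consonants /zz/ → illicit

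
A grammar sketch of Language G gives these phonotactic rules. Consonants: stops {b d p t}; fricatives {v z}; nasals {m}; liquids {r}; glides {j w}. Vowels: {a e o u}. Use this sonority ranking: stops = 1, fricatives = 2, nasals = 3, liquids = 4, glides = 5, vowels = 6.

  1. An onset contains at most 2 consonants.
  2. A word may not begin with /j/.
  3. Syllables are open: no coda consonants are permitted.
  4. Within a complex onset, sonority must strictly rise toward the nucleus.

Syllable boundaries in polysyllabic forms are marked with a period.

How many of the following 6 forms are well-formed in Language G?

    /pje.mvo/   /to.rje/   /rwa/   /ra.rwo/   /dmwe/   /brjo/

/pje.mvo/ — violates constraint 4: syllable 2 onset /mv/: /m/ (nasal, 3) → /v/ (fricative, 2) does not rise → ill-formed
/to.rje/ — σ1 onset /t/, coda /∅/ ok; σ2 onset /rj/ (4→5 rises), coda /∅/ ok → well-formed
/rwa/ — σ1 onset /rw/ (4→5 rises), coda /∅/ ok → well-formed
/ra.rwo/ — σ1 onset /r/, coda /∅/ ok; σ2 onset /rw/ (4→5 rises), coda /∅/ ok → well-formed
/dmwe/ — violates constraint 1: syllable 1 onset /dmw/ has 3 consonants (> 2) → ill-formed
/brjo/ — violates constraint 1: syllable 1 onset /brj/ has 3 consonants (> 2) → ill-formed
Well-formed: /to.rje/, /rwa/, /ra.rwo/ → 3.

3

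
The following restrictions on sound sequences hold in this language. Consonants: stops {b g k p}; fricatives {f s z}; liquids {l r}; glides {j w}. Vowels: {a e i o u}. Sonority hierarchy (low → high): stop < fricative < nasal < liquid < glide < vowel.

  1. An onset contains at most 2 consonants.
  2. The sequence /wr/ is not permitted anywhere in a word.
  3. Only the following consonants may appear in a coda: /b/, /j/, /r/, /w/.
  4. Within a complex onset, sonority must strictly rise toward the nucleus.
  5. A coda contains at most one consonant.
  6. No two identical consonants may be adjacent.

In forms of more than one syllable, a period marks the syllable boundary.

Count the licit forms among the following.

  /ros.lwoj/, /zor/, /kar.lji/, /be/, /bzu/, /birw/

/ros.lwoj/ — violates constraint 3: syllable 1 coda contains /s/, which is not a licensed coda consonant → illicit
/zor/ — σ1 onset /z/, coda /r/ ok → licit
/kar.lji/ — σ1 onset /k/, coda /r/ ok; σ2 onset /lj/ (4→5 rises), coda /∅/ ok → licit
/be/ — σ1 onset /b/, coda /∅/ ok → licit
/bzu/ — σ1 onset /bz/ (1→2 rises), coda /∅/ ok → licit
/birw/ — violates constraint 5: syllable 1 coda /rw/ has 2 consonants (> 1) → illicit
Licit: /zor/, /kar.lji/, /be/, /bzu/ → 4.

4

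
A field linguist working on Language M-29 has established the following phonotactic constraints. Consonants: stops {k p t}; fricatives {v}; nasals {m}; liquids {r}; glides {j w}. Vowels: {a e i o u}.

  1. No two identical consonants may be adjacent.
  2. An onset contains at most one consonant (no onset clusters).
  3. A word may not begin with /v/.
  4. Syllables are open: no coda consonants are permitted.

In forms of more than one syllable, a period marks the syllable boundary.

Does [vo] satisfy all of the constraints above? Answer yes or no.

no

[vo] — violates constraint 3: word begins with /v/ → illicit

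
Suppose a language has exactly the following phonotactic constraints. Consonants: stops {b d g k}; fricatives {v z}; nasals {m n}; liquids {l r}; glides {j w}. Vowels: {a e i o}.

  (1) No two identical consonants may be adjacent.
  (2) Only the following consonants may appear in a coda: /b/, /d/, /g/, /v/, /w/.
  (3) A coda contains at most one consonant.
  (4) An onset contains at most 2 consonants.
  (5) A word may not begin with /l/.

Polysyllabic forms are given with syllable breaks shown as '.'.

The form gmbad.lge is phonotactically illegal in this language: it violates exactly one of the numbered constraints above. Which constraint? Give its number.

gmbad.lge: syllable 1 onset /gmb/ has 3 consonants (> 2).
This is a violation of constraint 4: "An onset contains at most 2 consonants."
The remaining constraints (1, 2, 3, 5) are satisfied.

4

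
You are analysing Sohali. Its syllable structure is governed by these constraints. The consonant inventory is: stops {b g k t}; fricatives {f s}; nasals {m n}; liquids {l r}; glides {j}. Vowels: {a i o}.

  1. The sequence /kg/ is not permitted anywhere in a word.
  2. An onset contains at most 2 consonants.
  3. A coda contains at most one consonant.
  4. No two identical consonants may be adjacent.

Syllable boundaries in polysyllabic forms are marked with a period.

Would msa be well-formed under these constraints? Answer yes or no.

yes

msa — σ1 onset /ms/ (2C), coda /∅/ ok → well-formed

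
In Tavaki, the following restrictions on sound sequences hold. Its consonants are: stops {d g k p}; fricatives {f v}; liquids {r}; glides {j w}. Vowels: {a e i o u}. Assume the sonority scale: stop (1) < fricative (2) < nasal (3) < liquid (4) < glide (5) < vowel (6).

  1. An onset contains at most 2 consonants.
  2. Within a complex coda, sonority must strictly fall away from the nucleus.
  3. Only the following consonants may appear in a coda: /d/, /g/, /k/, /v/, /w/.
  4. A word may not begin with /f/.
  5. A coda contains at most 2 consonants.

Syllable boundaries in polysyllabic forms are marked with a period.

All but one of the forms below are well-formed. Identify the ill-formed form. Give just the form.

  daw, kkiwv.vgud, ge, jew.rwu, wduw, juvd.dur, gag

daw — σ1 onset /d/, coda /w/ ok → well-formed
kkiwv.vgud — σ1 onset /kk/ (2C), coda /wv/ (5→2 falls) ok; σ2 onset /vg/ (2C), coda /d/ ok → well-formed
ge — σ1 onset /g/, coda /∅/ ok → well-formed
jew.rwu — σ1 onset /j/, coda /w/ ok; σ2 onset /rw/ (2C), coda /∅/ ok → well-formed
wduw — σ1 onset /wd/ (2C), coda /w/ ok → well-formed
juvd.dur — violates constraint 3: syllable 2 coda contains /r/, which is not a licensed coda consonant → ill-formed
gag — σ1 onset /g/, coda /g/ ok → well-formed

juvd.dur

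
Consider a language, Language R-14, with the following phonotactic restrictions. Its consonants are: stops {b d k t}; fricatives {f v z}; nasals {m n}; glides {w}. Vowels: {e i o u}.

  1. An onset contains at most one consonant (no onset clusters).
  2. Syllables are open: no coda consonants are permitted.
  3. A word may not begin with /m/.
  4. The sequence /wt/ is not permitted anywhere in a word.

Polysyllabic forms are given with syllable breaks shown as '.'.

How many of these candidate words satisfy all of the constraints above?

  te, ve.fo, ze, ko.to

te — σ1 onset /t/, coda /∅/ ok → licit
ve.fo — σ1 onset /v/, coda /∅/ ok; σ2 onset /f/, coda /∅/ ok → licit
ze — σ1 onset /z/, coda /∅/ ok → licit
ko.to — σ1 onset /k/, coda /∅/ ok; σ2 onset /t/, coda /∅/ ok → licit
Licit: te, ve.fo, ze, ko.to → 4.

4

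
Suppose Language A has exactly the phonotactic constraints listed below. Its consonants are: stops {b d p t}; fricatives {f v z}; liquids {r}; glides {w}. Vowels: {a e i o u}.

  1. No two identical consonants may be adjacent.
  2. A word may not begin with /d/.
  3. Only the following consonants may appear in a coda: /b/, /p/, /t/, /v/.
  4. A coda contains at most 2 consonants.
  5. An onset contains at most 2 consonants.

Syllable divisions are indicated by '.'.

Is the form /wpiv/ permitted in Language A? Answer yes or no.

/wpiv/ — σ1 onset /wp/ (2C), coda /v/ ok → permitted

yes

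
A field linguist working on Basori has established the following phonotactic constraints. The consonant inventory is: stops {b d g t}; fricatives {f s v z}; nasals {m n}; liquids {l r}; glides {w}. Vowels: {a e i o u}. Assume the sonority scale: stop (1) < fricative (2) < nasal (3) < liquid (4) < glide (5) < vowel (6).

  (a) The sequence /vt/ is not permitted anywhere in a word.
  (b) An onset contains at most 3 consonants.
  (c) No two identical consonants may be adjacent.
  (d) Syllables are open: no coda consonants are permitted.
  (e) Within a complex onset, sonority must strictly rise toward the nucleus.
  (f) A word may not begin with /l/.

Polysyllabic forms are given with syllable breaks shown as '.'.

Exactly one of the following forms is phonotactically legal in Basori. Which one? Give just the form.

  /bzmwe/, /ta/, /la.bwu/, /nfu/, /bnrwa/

/bzmwe/ — violates constraint (b): syllable 1 onset /bzmw/ has 4 consonants (> 3) → phonotactically illegal
/ta/ — σ1 onset /t/, coda /∅/ ok → phonotactically legal
/la.bwu/ — violates constraint (f): word begins with /l/ → phonotactically illegal
/nfu/ — violates constraint (e): syllable 1 onset /nf/: /n/ (nasal, 3) → /f/ (fricative, 2) does not rise → phonotactically illegal
/bnrwa/ — violates constraint (b): syllable 1 onset /bnrw/ has 4 consonants (> 3) → phonotactically illegal

/ta/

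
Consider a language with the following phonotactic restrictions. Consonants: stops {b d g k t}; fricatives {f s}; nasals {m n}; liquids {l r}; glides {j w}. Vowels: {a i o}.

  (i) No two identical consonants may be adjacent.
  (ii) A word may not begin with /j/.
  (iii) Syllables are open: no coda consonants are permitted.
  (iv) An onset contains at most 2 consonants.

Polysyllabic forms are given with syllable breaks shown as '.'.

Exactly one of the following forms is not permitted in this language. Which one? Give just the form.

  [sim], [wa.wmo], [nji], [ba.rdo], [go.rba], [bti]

[sim]

[sim] — violates constraint (iii): syllable 1 coda /m/ has 1 consonant (> 0) → not permitted
[wa.wmo] — σ1 onset /w/, coda /∅/ ok; σ2 onset /wm/ (2C), coda /∅/ ok → permitted
[nji] — σ1 onset /nj/ (2C), coda /∅/ ok → permitted
[ba.rdo] — σ1 onset /b/, coda /∅/ ok; σ2 onset /rd/ (2C), coda /∅/ ok → permitted
[go.rba] — σ1 onset /g/, coda /∅/ ok; σ2 onset /rb/ (2C), coda /∅/ ok → permitted
[bti] — σ1 onset /bt/ (2C), coda /∅/ ok → permitted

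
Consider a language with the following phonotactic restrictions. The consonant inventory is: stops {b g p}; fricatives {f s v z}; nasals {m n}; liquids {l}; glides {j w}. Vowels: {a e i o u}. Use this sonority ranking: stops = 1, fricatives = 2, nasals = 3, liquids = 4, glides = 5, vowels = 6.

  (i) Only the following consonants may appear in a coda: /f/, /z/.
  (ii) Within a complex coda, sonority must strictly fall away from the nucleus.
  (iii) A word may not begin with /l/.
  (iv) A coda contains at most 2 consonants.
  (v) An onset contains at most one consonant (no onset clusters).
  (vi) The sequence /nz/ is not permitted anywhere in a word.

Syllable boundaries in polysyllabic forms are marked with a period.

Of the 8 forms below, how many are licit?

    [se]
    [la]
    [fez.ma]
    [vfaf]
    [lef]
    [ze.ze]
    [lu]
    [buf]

[se] — σ1 onset /s/, coda /∅/ ok → licit
[la] — violates constraint (iii): word begins with /l/ → illicit
[fez.ma] — σ1 onset /f/, coda /z/ ok; σ2 onset /m/, coda /∅/ ok → licit
[vfaf] — violates constraint (v): syllable 1 onset /vf/ has 2 consonants (> 1) → illicit
[lef] — violates constraint (iii): word begins with /l/ → illicit
[ze.ze] — σ1 onset /z/, coda /∅/ ok; σ2 onset /z/, coda /∅/ ok → licit
[lu] — violates constraint (iii): word begins with /l/ → illicit
[buf] — σ1 onset /b/, coda /f/ ok → licit
Licit: [se], [fez.ma], [ze.ze], [buf] → 4.

4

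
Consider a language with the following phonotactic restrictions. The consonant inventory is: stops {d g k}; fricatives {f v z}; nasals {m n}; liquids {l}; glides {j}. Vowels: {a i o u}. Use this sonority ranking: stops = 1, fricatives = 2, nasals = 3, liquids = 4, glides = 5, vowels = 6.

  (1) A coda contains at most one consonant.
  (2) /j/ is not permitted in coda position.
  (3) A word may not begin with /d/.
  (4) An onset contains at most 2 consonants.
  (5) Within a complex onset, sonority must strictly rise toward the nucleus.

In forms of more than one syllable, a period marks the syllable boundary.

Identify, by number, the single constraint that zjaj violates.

zjaj: syllable 1 coda contains /j/.
This is a violation of constraint 2: "/j/ is not permitted in coda position."
The remaining constraints (1, 3, 4, 5) are satisfied.

2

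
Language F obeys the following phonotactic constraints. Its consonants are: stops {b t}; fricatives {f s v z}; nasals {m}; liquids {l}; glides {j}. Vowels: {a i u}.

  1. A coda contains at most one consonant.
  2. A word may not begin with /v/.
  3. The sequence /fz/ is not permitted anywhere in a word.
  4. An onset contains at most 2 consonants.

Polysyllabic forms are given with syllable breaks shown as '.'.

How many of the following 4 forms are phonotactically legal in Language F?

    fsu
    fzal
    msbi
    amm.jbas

fsu — σ1 onset /fs/ (2C), coda /∅/ ok → phonotactically legal
fzal — violates constraint 3: contains banned sequence /fz/ → phonotactically illegal
msbi — violates constraint 4: syllable 1 onset /msb/ has 3 consonants (> 2) → phonotactically illegal
amm.jbas — violates constraint 1: syllable 1 coda /mm/ has 2 consonants (> 1) → phonotactically illegal
Phonotactically legal: fsu → 1.

1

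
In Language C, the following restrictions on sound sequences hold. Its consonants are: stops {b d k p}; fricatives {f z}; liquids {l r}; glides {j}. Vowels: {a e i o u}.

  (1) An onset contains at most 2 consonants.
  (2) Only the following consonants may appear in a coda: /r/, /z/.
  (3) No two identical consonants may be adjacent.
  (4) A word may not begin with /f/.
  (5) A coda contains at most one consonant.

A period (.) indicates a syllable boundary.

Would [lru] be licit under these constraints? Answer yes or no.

[lru] — σ1 onset /lr/ (2C), coda /∅/ ok → licit

yes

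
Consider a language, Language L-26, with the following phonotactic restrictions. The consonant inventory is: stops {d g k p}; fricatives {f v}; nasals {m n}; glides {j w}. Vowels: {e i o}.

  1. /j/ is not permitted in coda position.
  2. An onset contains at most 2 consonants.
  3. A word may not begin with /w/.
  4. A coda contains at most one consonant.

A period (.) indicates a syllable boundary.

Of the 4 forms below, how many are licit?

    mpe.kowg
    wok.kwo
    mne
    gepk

mpe.kowg — violates constraint 4: syllable 2 coda /wg/ has 2 consonants (> 1) → illicit
wok.kwo — violates constraint 3: word begins with /w/ → illicit
mne — σ1 onset /mn/ (2C), coda /∅/ ok → licit
gepk — violates constraint 4: syllable 1 coda /pk/ has 2 consonants (> 1) → illicit
Licit: mne → 1.

1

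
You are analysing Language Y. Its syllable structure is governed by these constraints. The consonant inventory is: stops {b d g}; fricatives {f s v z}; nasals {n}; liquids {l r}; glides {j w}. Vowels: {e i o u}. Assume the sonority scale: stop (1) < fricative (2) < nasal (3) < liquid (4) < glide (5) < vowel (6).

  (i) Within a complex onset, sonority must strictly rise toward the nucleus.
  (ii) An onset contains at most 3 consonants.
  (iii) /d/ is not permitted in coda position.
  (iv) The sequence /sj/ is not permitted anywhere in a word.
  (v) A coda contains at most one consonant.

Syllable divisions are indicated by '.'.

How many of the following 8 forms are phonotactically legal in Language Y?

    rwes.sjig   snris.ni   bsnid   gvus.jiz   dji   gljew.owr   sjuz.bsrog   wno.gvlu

2

rwes.sjig — violates constraint (iv): contains banned sequence /sj/ → phonotactically illegal
snris.ni — σ1 onset /snr/ (2→3→4 rises), coda /s/ ok; σ2 onset /n/, coda /∅/ ok → phonotactically legal
bsnid — violates constraint (iii): syllable 1 coda contains /d/ → phonotactically illegal
gvus.jiz — violates constraint (iv): contains banned sequence /sj/ → phonotactically illegal
dji — σ1 onset /dj/ (1→5 rises), coda /∅/ ok → phonotactically legal
gljew.owr — violates constraint (v): syllable 2 coda /wr/ has 2 consonants (> 1) → phonotactically illegal
sjuz.bsrog — violates constraint (iv): contains banned sequence /sj/ → phonotactically illegal
wno.gvlu — violates constraint (i): syllable 1 onset /wn/: /w/ (glide, 5) → /n/ (nasal, 3) does not rise → phonotactically illegal
Phonotactically legal: snris.ni, dji → 2.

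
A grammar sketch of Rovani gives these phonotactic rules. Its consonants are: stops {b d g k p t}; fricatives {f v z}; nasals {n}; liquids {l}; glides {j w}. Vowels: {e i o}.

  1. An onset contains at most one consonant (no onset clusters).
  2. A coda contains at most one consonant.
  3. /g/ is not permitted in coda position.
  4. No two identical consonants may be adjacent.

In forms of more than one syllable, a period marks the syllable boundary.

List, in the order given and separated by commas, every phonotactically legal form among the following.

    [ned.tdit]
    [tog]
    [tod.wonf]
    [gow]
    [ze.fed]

[ned.tdit] — violates constraint 1: syllable 2 onset /td/ has 2 consonants (> 1) → phonotactically illegal
[tog] — violates constraint 3: syllable 1 coda contains /g/ → phonotactically illegal
[tod.wonf] — violates constraint 2: syllable 2 coda /nf/ has 2 consonants (> 1) → phonotactically illegal
[gow] — σ1 onset /g/, coda /w/ ok → phonotactically legal
[ze.fed] — σ1 onset /z/, coda /∅/ ok; σ2 onset /f/, coda /d/ ok → phonotactically legal

[gow], [ze.fed]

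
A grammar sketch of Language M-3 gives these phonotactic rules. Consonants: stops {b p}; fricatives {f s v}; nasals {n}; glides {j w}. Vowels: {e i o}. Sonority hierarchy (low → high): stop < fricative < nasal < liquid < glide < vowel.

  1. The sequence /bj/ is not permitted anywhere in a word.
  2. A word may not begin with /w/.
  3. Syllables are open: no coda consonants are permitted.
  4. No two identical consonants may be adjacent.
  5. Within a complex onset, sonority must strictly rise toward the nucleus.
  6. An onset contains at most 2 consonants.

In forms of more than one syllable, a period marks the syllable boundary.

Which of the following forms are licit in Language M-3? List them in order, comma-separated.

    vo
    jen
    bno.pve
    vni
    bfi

vo, bno.pve, vni, bfi

vo — σ1 onset /v/, coda /∅/ ok → licit
jen — violates constraint 3: syllable 1 coda /n/ has 1 consonant (> 0) → illicit
bno.pve — σ1 onset /bn/ (1→3 rises), coda /∅/ ok; σ2 onset /pv/ (1→2 rises), coda /∅/ ok → licit
vni — σ1 onset /vn/ (2→3 rises), coda /∅/ ok → licit
bfi — σ1 onset /bf/ (1→2 rises), coda /∅/ ok → licit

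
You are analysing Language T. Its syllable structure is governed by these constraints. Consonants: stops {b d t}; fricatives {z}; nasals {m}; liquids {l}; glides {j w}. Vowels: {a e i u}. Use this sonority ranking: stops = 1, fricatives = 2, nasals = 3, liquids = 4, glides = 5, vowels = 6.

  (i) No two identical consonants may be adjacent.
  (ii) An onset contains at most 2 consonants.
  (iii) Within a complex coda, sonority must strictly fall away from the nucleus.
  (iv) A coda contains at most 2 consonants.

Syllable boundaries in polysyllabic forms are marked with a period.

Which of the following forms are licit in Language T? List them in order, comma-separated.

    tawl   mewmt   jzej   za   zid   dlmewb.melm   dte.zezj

tawl — σ1 onset /t/, coda /wl/ (5→4 falls) ok → licit
mewmt — violates constraint (iv): syllable 1 coda /wmt/ has 3 consonants (> 2) → illicit
jzej — σ1 onset /jz/ (2C), coda /j/ ok → licit
za — σ1 onset /z/, coda /∅/ ok → licit
zid — σ1 onset /z/, coda /d/ ok → licit
dlmewb.melm — violates constraint (ii): syllable 1 onset /dlm/ has 3 consonants (> 2) → illicit
dte.zezj — violates constraint (iii): syllable 2 coda /zj/: /z/ (fricative, 2) → /j/ (glide, 5) does not fall → illicit

tawl, jzej, za, zid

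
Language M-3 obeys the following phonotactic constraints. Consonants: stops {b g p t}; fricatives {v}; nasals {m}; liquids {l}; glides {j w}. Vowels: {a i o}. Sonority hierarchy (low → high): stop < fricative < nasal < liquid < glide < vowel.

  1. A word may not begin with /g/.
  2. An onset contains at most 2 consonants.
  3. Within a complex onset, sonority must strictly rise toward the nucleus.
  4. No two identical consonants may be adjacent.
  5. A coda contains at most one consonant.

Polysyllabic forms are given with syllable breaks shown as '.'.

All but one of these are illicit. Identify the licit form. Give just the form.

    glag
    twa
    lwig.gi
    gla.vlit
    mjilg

glag — violates constraint 1: word begins with /g/ → illicit
twa — σ1 onset /tw/ (1→5 rises), coda /∅/ ok → licit
lwig.gi — violates constraint 4: adjacent identical consonants /gg/ → illicit
gla.vlit — violates constraint 1: word begins with /g/ → illicit
mjilg — violates constraint 5: syllable 1 coda /lg/ has 2 consonants (> 1) → illicit

twa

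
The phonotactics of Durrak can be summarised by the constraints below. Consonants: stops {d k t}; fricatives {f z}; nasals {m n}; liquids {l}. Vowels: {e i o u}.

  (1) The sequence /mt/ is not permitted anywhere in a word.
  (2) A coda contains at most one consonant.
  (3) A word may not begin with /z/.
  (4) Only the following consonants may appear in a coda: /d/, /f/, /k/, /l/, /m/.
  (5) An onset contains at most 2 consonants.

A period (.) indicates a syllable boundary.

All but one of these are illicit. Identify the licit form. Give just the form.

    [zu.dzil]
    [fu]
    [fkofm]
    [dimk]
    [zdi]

[fu]

[zu.dzil] — violates constraint 3: word begins with /z/ → illicit
[fu] — σ1 onset /f/, coda /∅/ ok → licit
[fkofm] — violates constraint 2: syllable 1 coda /fm/ has 2 consonants (> 1) → illicit
[dimk] — violates constraint 2: syllable 1 coda /mk/ has 2 consonants (> 1) → illicit
[zdi] — violates constraint 3: word begins with /z/ → illicit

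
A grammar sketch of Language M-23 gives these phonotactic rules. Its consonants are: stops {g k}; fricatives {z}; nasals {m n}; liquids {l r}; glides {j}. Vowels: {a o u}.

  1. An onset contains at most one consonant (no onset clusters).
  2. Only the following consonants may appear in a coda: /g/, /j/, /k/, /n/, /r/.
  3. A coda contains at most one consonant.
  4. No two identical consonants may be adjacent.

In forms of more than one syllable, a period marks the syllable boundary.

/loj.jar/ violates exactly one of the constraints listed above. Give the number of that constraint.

/loj.jar/: adjacent identical consonants /jj/.
This is a violation of constraint 4: "No two identical consonants may be adjacent."
The remaining constraints (1, 2, 3) are satisfied.

4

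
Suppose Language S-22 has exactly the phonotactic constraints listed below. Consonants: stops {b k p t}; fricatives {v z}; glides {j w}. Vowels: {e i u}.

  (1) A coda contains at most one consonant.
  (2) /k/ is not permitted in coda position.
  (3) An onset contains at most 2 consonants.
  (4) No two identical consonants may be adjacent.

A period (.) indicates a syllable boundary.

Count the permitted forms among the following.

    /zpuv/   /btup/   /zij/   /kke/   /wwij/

/zpuv/ — σ1 onset /zp/ (2C), coda /v/ ok → permitted
/btup/ — σ1 onset /bt/ (2C), coda /p/ ok → permitted
/zij/ — σ1 onset /z/, coda /j/ ok → permitted
/kke/ — violates constraint 4: adjacent identical consonants /kk/ → not permitted
/wwij/ — violates constraint 4: adjacent identical consonants /ww/ → not permitted
Permitted: /zpuv/, /btup/, /zij/ → 3.

3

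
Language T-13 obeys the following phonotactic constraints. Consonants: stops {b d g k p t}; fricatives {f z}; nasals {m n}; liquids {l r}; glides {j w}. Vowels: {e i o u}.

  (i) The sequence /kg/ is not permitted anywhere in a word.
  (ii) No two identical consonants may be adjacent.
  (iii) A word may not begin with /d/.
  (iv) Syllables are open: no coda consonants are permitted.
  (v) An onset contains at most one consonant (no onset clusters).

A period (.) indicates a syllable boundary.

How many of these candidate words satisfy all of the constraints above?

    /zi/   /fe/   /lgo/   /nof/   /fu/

3

/zi/ — σ1 onset /z/, coda /∅/ ok → permitted
/fe/ — σ1 onset /f/, coda /∅/ ok → permitted
/lgo/ — violates constraint (v): syllable 1 onset /lg/ has 2 consonants (> 1) → not permitted
/nof/ — violates constraint (iv): syllable 1 coda /f/ has 1 consonant (> 0) → not permitted
/fu/ — σ1 onset /f/, coda /∅/ ok → permitted
Permitted: /zi/, /fe/, /fu/ → 3.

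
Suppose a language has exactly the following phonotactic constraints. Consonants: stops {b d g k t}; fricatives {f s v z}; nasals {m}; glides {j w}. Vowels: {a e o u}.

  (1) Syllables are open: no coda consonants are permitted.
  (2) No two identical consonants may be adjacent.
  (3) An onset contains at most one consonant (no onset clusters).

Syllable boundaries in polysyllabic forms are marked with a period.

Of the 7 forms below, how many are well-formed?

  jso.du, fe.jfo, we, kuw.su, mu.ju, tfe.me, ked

jso.du — violates constraint 3: syllable 1 onset /js/ has 2 consonants (> 1) → ill-formed
fe.jfo — violates constraint 3: syllable 2 onset /jf/ has 2 consonants (> 1) → ill-formed
we — σ1 onset /w/, coda /∅/ ok → well-formed
kuw.su — violates constraint 1: syllable 1 coda /w/ has 1 consonant (> 0) → ill-formed
mu.ju — σ1 onset /m/, coda /∅/ ok; σ2 onset /j/, coda /∅/ ok → well-formed
tfe.me — violates constraint 3: syllable 1 onset /tf/ has 2 consonants (> 1) → ill-formed
ked — violates constraint 1: syllable 1 coda /d/ has 1 consonant (> 0) → ill-formed
Well-formed: we, mu.ju → 2.

2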